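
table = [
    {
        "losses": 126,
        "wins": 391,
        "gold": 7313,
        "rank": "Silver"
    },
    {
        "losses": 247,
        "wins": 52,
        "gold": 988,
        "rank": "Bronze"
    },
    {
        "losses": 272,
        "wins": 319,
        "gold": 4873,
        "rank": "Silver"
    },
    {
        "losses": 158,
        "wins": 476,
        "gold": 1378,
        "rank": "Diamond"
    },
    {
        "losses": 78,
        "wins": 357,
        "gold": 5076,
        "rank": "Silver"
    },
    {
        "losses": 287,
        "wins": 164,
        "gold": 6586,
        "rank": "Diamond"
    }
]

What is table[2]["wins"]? 319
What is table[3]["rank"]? "Diamond"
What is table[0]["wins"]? 391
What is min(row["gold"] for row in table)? 988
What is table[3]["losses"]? 158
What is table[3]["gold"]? 1378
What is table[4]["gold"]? 5076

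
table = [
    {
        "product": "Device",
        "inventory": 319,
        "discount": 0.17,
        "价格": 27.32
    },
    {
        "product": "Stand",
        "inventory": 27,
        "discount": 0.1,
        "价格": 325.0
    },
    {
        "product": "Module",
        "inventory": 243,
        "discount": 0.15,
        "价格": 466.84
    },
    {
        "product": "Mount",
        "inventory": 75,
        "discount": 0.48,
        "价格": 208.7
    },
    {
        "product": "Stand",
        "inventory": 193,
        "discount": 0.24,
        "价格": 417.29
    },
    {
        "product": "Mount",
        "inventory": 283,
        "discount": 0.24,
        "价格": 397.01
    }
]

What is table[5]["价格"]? 397.01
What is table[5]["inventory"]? 283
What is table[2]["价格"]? 466.84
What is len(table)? 6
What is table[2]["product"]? "Module"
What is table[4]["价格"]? 417.29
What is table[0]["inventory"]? 319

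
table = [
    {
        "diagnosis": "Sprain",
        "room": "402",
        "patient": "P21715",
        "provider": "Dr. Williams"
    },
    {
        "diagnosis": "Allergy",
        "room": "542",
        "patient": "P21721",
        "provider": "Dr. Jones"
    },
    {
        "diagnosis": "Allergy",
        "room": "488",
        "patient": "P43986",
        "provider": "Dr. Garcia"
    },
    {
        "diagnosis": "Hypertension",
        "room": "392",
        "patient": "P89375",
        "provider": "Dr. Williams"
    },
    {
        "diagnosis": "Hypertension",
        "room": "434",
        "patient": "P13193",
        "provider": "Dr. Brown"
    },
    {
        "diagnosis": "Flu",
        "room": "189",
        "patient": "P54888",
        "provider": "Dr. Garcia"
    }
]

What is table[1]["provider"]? "Dr. Jones"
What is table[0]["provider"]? "Dr. Williams"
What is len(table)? 6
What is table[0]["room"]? "402"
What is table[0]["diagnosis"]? "Sprain"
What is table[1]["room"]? "542"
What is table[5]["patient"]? "P54888"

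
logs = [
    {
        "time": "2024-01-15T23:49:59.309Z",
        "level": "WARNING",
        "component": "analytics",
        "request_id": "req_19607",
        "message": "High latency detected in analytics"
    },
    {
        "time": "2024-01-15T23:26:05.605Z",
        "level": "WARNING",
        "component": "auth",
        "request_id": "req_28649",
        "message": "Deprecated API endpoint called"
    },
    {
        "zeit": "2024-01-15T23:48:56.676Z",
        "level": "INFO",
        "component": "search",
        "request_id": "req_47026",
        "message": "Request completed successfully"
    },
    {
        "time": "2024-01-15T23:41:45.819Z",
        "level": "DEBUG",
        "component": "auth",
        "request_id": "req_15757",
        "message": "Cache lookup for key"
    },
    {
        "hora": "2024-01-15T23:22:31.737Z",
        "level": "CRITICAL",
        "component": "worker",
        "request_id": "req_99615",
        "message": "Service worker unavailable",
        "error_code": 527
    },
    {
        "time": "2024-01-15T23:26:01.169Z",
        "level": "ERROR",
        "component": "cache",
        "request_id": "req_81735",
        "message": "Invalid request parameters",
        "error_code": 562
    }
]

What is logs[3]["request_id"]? "req_15757"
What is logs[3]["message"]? "Cache lookup for key"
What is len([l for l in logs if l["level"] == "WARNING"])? 2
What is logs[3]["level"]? "DEBUG"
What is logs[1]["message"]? "Deprecated API endpoint called"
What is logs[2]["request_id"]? "req_47026"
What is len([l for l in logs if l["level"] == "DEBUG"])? 1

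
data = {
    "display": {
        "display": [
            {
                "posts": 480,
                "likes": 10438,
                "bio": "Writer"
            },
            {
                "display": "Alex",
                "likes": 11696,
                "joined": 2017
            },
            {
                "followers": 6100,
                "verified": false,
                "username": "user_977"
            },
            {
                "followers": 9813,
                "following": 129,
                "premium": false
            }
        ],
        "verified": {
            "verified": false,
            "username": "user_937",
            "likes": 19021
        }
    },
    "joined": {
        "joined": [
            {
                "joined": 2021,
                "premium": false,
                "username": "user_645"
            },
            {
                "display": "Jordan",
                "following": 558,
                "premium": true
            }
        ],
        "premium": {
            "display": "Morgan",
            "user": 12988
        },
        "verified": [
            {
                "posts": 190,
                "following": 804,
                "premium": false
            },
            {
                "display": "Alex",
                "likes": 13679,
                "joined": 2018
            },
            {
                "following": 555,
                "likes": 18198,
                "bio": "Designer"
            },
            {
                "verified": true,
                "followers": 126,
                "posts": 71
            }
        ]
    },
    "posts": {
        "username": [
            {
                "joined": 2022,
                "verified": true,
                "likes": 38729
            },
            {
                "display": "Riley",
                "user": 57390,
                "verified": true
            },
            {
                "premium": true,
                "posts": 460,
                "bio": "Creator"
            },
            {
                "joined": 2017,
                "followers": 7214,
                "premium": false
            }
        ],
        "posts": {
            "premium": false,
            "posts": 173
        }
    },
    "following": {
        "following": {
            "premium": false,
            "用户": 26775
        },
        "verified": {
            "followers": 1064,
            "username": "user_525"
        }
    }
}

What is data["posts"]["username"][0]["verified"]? True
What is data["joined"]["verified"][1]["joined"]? 2018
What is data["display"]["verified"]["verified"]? False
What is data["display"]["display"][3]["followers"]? 9813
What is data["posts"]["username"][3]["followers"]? 7214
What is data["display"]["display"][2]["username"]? "user_977"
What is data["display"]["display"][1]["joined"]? 2017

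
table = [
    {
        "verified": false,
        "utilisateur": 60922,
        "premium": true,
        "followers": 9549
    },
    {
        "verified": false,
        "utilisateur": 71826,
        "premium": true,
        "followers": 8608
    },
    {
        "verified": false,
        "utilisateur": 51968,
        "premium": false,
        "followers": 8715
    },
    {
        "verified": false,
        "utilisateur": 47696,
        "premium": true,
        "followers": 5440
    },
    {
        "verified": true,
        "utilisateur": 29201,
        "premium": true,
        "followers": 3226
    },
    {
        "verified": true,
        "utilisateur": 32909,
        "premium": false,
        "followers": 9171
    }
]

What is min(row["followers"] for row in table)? 3226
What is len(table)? 6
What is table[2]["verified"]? False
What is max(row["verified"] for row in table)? True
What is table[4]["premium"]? True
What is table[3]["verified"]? False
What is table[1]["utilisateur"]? 71826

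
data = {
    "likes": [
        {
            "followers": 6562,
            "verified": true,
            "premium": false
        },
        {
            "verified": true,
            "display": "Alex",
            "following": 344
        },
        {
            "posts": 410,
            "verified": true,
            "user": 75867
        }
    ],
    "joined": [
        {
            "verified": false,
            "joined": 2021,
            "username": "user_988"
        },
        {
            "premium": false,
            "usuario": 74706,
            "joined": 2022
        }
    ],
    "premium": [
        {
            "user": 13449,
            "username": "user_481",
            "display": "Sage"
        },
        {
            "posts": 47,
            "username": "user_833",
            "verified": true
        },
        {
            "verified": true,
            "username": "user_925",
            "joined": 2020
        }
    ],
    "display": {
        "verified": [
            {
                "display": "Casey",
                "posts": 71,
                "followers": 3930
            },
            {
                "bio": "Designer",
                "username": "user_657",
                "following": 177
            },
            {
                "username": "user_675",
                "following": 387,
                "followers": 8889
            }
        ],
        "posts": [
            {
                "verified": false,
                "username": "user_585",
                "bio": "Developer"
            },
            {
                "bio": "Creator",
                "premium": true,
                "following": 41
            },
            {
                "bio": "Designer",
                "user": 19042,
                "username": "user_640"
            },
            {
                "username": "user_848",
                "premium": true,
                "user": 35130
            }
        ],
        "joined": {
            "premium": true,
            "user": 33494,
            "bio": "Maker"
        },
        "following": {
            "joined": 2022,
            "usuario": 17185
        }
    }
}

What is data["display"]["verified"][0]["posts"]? 71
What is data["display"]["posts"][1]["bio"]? "Creator"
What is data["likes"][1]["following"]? 344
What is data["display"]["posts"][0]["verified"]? False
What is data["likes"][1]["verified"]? True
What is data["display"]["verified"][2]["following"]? 387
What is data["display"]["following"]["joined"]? 2022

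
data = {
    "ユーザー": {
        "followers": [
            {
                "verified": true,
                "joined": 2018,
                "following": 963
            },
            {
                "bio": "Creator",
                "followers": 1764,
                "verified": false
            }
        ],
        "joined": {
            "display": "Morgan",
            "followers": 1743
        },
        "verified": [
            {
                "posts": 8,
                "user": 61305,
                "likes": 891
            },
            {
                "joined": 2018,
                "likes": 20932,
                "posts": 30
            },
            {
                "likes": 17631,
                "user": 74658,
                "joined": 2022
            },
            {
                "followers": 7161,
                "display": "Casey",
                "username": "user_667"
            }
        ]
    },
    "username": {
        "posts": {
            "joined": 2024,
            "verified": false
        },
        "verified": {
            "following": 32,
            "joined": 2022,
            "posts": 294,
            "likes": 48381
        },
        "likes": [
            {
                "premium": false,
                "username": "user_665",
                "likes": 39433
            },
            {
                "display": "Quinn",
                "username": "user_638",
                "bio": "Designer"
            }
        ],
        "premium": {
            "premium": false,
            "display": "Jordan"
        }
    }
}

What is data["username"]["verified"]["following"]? 32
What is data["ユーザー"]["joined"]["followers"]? 1743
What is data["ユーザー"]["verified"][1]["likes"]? 20932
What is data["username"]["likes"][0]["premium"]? False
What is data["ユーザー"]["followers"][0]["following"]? 963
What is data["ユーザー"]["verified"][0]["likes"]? 891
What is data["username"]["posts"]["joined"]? 2024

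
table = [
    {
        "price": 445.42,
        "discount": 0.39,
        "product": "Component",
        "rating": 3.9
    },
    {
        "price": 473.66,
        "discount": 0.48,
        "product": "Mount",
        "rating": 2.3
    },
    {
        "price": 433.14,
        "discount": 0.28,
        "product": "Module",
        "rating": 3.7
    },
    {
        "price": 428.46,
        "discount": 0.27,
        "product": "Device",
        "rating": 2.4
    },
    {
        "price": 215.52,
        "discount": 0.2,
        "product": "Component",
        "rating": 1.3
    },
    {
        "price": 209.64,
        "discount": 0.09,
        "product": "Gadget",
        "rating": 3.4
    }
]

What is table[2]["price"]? 433.14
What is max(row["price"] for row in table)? 473.66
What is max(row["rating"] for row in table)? 3.9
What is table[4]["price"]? 215.52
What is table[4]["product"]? "Component"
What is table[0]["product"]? "Component"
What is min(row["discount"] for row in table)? 0.09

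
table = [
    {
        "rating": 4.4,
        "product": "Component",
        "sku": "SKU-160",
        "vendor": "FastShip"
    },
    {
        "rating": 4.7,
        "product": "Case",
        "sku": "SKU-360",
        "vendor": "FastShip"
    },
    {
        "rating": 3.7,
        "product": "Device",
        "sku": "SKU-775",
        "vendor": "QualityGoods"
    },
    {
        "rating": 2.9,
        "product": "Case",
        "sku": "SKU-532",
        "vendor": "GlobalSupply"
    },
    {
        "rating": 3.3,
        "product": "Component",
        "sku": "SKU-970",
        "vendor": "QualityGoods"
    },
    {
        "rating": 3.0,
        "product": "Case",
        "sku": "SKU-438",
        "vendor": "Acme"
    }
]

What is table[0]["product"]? "Component"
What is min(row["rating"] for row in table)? 2.9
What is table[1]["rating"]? 4.7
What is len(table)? 6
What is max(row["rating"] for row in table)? 4.7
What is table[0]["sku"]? "SKU-160"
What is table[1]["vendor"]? "FastShip"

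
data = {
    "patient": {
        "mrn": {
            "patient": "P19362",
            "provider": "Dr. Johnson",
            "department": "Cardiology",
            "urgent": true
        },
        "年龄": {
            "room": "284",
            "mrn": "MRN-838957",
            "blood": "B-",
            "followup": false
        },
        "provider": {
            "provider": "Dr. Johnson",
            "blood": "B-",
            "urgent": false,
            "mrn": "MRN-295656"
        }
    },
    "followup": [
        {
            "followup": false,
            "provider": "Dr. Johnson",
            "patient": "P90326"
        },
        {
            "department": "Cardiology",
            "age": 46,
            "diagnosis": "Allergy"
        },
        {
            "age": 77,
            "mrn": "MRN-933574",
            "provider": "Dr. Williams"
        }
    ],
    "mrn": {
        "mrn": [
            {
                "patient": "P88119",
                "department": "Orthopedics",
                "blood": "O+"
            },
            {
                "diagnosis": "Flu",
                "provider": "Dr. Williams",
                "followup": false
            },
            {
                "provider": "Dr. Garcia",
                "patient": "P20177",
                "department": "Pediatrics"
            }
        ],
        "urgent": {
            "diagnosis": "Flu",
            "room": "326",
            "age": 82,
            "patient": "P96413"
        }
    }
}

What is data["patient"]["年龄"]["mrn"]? "MRN-838957"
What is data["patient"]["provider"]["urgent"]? False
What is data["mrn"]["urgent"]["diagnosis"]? "Flu"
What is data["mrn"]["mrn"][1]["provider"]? "Dr. Williams"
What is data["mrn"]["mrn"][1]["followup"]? False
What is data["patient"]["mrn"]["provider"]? "Dr. Johnson"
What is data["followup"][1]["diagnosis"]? "Allergy"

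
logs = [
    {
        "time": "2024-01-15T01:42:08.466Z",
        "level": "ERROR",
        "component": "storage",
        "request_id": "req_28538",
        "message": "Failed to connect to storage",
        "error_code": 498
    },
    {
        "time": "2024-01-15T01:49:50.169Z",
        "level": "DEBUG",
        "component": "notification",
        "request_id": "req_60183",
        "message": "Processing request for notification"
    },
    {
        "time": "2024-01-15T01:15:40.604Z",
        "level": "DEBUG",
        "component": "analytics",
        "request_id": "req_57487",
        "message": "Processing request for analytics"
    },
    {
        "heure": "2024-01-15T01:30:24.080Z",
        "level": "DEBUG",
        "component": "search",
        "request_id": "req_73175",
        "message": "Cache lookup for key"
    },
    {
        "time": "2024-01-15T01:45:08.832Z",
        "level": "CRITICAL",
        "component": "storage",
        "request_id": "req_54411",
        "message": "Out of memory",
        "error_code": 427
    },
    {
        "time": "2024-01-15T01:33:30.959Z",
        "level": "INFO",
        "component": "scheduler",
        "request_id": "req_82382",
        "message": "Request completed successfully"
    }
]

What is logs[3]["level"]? "DEBUG"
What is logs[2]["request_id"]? "req_57487"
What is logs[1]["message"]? "Processing request for notification"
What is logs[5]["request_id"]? "req_82382"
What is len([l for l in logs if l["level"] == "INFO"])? 1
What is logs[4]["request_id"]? "req_54411"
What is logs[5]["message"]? "Request completed successfully"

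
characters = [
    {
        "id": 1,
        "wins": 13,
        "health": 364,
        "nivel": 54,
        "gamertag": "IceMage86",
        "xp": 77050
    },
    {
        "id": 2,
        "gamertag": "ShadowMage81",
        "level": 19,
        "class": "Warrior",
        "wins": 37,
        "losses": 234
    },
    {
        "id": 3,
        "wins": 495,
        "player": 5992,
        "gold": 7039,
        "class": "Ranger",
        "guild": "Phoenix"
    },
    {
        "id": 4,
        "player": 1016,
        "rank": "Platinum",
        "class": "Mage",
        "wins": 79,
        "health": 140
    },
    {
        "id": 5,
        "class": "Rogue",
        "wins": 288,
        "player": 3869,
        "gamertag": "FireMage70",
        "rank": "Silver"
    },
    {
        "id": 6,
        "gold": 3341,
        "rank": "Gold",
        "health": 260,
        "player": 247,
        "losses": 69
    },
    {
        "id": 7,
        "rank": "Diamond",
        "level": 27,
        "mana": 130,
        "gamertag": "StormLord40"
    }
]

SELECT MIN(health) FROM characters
140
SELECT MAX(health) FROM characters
364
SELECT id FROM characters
[1, 2, 3, 4, 5, 6, 7]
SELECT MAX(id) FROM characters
7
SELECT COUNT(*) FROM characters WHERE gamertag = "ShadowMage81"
1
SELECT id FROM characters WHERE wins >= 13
[1, 2, 3, 4, 5]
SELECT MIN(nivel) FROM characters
54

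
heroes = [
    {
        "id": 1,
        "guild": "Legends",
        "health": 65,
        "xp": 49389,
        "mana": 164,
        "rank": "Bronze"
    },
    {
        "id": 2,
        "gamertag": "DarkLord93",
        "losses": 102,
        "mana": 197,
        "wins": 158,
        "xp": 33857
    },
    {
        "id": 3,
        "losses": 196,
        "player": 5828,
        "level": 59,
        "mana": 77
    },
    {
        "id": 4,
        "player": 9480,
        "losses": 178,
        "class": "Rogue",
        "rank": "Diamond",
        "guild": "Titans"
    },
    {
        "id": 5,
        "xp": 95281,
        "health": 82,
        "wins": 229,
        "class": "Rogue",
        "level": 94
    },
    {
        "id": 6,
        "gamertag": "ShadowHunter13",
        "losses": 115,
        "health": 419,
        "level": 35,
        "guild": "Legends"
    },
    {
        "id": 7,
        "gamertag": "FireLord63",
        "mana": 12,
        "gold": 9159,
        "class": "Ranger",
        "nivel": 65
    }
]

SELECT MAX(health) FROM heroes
419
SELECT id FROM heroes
[1, 2, 3, 4, 5, 6, 7]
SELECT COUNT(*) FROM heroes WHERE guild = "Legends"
2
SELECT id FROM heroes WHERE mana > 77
[1, 2]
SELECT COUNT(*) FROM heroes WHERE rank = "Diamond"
1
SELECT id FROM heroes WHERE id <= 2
[1, 2]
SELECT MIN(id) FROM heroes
1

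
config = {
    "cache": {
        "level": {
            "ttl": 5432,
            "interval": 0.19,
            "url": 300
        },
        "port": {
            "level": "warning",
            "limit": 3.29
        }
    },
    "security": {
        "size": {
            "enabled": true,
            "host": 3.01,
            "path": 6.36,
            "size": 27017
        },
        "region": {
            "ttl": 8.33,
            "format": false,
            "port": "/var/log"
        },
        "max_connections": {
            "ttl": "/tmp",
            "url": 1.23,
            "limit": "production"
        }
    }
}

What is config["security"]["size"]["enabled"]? True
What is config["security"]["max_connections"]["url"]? 1.23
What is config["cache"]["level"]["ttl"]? 5432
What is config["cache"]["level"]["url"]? 300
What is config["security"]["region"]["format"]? False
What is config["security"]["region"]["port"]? "/var/log"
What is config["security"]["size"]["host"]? 3.01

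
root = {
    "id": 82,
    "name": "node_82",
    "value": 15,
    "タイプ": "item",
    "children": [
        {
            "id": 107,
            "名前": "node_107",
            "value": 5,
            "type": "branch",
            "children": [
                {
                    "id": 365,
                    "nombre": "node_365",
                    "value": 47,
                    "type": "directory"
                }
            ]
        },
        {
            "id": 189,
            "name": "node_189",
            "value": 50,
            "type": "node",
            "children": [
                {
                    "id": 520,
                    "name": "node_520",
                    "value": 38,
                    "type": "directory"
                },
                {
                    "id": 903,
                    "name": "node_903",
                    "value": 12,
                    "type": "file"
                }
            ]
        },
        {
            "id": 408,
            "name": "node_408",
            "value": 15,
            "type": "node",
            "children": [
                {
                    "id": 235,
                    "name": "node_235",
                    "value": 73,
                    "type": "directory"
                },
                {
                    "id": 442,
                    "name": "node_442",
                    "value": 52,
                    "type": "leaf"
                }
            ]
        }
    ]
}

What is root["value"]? 15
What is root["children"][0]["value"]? 5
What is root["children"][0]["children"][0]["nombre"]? "node_365"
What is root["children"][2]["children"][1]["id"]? 442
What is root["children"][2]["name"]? "node_408"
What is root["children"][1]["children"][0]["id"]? 520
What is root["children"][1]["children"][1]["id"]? 903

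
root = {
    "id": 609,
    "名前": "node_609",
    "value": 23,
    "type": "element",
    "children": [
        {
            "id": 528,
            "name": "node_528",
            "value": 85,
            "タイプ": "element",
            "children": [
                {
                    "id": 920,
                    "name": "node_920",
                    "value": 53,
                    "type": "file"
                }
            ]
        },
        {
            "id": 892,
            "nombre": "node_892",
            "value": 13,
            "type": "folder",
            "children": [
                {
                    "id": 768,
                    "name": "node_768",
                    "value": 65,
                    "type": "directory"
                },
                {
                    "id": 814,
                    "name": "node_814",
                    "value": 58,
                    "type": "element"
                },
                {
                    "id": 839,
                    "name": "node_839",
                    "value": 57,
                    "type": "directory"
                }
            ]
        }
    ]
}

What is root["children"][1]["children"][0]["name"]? "node_768"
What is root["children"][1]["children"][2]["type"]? "directory"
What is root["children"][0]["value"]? 85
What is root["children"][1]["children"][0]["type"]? "directory"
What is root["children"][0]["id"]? 528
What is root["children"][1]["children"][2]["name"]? "node_839"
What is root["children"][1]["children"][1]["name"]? "node_814"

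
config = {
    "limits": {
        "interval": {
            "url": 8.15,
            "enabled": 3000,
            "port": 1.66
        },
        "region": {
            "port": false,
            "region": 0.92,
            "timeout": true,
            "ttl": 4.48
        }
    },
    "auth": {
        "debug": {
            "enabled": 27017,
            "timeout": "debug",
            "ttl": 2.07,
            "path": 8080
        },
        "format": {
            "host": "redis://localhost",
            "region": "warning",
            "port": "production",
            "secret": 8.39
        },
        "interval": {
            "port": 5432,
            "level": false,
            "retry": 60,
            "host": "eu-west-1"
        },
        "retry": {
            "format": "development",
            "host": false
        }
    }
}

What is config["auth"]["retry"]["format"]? "development"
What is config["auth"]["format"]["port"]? "production"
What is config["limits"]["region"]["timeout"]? True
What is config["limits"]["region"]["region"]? 0.92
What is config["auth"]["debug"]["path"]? 8080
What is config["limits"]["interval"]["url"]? 8.15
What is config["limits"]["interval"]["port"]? 1.66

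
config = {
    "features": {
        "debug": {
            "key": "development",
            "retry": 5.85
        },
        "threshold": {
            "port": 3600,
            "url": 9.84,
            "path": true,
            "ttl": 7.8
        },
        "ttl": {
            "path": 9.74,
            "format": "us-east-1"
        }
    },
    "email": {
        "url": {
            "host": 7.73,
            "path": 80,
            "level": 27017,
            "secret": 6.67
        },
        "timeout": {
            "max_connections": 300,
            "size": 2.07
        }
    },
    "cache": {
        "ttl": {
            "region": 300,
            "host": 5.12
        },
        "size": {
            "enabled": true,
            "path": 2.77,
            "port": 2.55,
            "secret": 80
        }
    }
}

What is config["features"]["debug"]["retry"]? 5.85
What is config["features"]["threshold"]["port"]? 3600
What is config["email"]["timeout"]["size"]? 2.07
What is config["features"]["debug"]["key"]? "development"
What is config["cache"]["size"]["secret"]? 80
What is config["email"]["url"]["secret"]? 6.67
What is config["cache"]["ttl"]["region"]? 300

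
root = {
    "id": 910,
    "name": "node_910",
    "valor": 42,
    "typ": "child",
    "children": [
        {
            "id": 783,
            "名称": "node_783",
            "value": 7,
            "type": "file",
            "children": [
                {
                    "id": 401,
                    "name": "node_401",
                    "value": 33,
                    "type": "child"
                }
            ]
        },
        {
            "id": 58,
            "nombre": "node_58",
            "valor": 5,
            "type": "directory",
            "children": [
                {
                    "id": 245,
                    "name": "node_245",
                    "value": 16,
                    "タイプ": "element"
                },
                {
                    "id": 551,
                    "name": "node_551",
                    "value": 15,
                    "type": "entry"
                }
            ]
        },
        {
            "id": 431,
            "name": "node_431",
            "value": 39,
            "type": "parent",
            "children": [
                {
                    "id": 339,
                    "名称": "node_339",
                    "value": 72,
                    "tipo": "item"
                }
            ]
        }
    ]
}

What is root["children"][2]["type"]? "parent"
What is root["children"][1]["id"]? 58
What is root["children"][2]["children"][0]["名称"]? "node_339"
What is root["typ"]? "child"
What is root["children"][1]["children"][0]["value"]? 16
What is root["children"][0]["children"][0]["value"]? 33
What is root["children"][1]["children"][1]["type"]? "entry"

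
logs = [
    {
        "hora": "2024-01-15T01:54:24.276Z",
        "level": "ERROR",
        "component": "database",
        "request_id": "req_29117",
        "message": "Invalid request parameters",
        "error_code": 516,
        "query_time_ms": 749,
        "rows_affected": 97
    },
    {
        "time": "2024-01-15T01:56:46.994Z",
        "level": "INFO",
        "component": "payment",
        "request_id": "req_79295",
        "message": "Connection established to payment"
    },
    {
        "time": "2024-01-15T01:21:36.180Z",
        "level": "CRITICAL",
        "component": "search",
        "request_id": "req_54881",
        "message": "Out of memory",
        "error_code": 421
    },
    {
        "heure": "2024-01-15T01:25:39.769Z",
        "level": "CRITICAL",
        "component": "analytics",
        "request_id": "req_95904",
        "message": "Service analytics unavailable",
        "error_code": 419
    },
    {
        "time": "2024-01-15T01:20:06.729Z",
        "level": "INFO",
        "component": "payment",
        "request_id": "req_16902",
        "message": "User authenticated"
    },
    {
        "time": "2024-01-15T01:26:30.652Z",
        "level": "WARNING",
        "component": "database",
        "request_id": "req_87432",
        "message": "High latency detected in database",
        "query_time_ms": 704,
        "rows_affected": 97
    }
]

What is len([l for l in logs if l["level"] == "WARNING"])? 1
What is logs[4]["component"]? "payment"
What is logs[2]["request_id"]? "req_54881"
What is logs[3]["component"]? "analytics"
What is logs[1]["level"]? "INFO"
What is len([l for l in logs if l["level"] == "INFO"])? 2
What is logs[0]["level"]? "ERROR"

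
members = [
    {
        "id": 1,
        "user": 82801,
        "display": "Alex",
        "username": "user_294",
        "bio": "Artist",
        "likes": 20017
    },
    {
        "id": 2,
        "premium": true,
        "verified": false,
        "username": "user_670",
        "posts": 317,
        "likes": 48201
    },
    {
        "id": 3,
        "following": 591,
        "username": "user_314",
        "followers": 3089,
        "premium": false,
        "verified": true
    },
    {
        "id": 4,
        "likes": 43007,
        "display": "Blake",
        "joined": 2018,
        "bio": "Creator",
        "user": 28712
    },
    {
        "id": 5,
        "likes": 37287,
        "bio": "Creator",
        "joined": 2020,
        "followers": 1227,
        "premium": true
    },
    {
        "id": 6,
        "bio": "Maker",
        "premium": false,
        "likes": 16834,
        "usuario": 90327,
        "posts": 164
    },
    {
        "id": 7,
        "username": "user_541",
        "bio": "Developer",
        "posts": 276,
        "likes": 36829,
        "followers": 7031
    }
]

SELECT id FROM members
[1, 2, 3, 4, 5, 6, 7]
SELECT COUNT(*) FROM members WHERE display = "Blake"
1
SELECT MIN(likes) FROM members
16834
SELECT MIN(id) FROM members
1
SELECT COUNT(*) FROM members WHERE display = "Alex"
1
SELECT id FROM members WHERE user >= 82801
[1]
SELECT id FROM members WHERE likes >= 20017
[1, 2, 4, 5, 7]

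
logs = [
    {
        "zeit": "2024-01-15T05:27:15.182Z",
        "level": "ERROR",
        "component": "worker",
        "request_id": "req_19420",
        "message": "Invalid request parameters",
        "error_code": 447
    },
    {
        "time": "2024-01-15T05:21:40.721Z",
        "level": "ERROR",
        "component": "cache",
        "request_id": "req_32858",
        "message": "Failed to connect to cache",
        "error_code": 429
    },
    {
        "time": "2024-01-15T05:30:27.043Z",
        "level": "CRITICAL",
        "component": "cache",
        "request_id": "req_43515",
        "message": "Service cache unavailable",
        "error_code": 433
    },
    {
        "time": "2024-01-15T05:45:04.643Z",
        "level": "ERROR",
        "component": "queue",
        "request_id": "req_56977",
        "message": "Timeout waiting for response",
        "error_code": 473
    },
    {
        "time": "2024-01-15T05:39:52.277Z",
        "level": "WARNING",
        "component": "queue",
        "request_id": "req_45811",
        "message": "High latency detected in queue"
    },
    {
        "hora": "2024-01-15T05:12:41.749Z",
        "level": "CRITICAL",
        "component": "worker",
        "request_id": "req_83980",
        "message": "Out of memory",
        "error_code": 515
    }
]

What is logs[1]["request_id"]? "req_32858"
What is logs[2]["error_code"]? 433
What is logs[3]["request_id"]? "req_56977"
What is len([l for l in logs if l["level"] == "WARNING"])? 1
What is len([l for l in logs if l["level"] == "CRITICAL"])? 2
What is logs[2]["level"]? "CRITICAL"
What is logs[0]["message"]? "Invalid request parameters"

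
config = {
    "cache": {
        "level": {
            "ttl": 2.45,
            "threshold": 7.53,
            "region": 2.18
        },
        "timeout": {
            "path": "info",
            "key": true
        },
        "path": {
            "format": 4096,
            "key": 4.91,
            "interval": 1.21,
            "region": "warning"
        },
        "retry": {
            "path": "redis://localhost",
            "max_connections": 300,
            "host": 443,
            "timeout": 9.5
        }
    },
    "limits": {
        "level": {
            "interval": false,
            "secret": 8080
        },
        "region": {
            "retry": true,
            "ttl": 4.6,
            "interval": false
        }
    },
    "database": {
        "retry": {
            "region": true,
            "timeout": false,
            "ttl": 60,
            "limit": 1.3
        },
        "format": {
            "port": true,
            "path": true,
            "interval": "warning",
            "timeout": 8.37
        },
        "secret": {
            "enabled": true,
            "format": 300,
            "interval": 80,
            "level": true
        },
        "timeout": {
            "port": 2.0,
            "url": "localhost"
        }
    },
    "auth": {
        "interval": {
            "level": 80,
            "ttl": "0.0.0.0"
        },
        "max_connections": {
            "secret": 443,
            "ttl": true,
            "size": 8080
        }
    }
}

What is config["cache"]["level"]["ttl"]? 2.45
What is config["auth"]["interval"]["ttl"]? "0.0.0.0"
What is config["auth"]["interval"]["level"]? 80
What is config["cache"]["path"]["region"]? "warning"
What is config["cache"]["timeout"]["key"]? True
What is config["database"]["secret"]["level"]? True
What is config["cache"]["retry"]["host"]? 443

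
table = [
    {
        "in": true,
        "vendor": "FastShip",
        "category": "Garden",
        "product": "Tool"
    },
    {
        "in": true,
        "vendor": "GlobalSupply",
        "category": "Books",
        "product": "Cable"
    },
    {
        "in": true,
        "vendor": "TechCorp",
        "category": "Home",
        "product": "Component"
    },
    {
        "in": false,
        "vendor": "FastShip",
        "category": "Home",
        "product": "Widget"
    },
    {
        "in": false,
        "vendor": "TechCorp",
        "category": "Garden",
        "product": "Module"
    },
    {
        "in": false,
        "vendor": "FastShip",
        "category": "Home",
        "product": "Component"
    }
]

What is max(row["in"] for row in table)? True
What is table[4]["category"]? "Garden"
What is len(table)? 6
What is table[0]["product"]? "Tool"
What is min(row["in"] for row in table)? False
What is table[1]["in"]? True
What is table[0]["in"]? True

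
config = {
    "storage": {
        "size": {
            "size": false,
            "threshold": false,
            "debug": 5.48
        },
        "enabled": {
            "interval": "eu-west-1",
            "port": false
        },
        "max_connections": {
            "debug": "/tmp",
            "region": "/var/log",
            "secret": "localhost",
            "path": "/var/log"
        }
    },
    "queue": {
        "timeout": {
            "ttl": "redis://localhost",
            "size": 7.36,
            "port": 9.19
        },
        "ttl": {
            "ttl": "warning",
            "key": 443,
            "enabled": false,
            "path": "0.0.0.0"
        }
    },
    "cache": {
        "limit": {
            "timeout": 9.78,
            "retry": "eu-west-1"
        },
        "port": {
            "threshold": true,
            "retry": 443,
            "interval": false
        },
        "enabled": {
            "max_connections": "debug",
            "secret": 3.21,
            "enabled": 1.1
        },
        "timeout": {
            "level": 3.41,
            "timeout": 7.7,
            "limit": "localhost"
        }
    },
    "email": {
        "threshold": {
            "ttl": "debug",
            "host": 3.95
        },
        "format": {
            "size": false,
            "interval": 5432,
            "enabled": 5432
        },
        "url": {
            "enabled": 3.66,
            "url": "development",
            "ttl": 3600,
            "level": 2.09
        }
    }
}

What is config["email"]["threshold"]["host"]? 3.95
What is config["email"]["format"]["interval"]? 5432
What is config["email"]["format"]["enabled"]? 5432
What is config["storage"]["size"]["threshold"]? False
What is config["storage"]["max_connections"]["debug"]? "/tmp"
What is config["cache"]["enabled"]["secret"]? 3.21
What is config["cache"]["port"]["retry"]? 443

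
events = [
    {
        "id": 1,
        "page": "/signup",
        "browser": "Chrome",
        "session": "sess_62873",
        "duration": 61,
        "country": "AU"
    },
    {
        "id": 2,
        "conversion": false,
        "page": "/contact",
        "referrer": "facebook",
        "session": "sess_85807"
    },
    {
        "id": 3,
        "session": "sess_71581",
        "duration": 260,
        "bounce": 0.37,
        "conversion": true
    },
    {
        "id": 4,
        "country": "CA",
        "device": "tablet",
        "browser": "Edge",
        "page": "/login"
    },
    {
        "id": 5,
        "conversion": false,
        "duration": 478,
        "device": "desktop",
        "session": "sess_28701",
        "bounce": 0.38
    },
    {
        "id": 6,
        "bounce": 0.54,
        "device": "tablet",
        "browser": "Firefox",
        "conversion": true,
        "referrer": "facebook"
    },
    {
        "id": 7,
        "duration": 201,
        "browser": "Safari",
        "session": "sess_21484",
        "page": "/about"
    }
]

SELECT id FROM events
[1, 2, 3, 4, 5, 6, 7]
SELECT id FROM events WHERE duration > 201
[3, 5]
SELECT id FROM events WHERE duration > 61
[3, 5, 7]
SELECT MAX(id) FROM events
7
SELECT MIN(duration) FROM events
61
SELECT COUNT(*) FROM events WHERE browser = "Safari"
1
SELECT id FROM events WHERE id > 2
[3, 4, 5, 6, 7]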